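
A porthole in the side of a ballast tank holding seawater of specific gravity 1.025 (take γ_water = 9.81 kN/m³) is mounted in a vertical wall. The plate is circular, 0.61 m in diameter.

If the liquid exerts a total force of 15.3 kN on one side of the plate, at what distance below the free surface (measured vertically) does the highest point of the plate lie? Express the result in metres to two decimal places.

d_top ≈ 4.90 m

γ = 1.025 × 9.81 = 10.05525 kN/m³.
A = π(0.305)² = 0.292247 m².
From F = γ·h_c·A, the centroid depth is h_c = 15.3/(10.05525 × 0.292247) = 5.20653 m.
The centroid is at the centre, 0.305 m below the top of the plate, so the highest point sits at h_top = 5.20653 − 0.305 = 4.90153 m below the surface.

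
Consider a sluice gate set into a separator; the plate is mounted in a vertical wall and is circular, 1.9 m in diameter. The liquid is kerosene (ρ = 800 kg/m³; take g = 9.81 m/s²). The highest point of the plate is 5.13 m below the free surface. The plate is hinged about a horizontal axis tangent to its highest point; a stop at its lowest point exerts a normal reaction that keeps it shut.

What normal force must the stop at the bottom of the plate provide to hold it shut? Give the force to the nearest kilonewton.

P ≈ 70 kN

γ = ρg = 800 × 9.81 / 1000 = 7.848 kN/m³.
The centroid is at the centre, 0.95 m below the top of the plate, so the centroid depth is h_c = 5.13 + 0.95 = 6.08 m.
A = π(0.95)² = 2.83529 m².
Resultant F = γ·h_c·A = 7.848 × 6.08 × 2.83529 = 135.288 kN.
I_c = πr⁴/4 = π × 0.95⁴/4 = 0.639712 m⁴.
Centre of pressure: y_p = y_c + I_c/(y_c·A) = 6.08 + 0.639712/(6.08 × 2.83529) = 6.08 + 0.0371094 = 6.11711 m along the plane.
The resultant acts 0.95 + 0.0371094 = 0.987109 m (along the plate) below the hinge at the top edge, so the moment about the hinge is M = F × 0.987109 = 135.288 × 0.987109 = 133.544 kN·m.
A normal force at the bottom, 1.9 m from the hinge, must supply this moment: P = 133.544/1.9 = 70.2863 kN.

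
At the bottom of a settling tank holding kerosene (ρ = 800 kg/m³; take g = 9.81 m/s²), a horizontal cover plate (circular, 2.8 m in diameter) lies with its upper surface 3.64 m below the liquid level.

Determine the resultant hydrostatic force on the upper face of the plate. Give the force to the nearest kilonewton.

F ≈ 176 kN

γ = ρg = 800 × 9.81 / 1000 = 7.848 kN/m³.
The plate is horizontal, so pressure is uniform at p = γ·h = 7.848 × 3.64 = 28.5667 kN/m².
A = π(1.4)² = 6.15752 m².
F = p·A = 28.5667 × 6.15752 = 175.9 kN.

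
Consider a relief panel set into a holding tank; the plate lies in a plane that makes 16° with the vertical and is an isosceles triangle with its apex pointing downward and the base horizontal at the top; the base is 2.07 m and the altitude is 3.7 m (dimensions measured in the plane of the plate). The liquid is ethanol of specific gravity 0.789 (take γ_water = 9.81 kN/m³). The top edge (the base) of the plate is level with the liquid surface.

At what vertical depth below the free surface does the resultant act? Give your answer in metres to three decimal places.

γ = 0.789 × 9.81 = 7.74009 kN/m³.
The plate makes 16° with the vertical, i.e. θ = 90° − 16° = 74° to the horizontal. Measuring y along the incline from the free-surface line, vertical depth h = y·sinθ with sinθ = 0.961262.
With the apex down, the centroid sits h/3 = 3.7/3 = 1.23333 m below the base (the top edge), so y_c = 1.23333 m and h_c = 1.23333 × 0.961262 = 1.18555 m.
A = ½ × 2.07 × 3.7 = 3.8295 m².
Resultant F = γ·h_c·A = 7.74009 × 1.18555 × 3.8295 = 35.1405 kN.
I_c = b·h³/36 = 2.07 × 3.7³/36 = 2.91255 m⁴.
Centre of pressure: y_p = y_c + I_c/(y_c·A) = 1.23333 + 2.91255/(1.23333 × 3.8295) = 1.23333 + 0.616669 = 1.85 m along the plane.
Vertically, h_p = y_p·sinθ = 1.85 × 0.961262 = 1.77833 m.

h_p = 1.778 m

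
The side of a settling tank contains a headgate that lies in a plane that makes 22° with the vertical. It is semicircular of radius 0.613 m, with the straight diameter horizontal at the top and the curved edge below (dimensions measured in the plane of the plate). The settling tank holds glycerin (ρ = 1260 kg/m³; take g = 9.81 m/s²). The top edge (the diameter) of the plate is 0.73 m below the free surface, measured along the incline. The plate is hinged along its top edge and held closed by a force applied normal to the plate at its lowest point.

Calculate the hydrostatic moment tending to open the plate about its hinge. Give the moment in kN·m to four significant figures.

γ = ρg = 1260 × 9.81 / 1000 = 12.3606 kN/m³.
The plate makes 22° with the vertical, i.e. θ = 90° − 22° = 68° to the horizontal. Measuring y along the incline from the free-surface line, vertical depth h = y·sinθ with sinθ = 0.927184.
The centroid of a semicircle lies 4r/(3π) = 0.260165 m from the diameter, here below the top edge, so y_c = 0.73 + 0.260165 = 0.990165 m and h_c = 0.990165 × 0.927184 = 0.918065 m.
A = πr²/2 = π × 0.613²/2 = 0.590257 m².
Resultant F = γ·h_c·A = 12.3606 × 0.918065 × 0.590257 = 6.69814 kN.
I_c = (π/8 − 8/(9π))·r⁴ = 0.109757 × 0.613⁴ = 0.0154979 m⁴.
Centre of pressure: y_p = y_c + I_c/(y_c·A) = 0.990165 + 0.0154979/(0.990165 × 0.590257) = 0.990165 + 0.026517 = 1.01668 m along the plane.
The resultant acts 0.260165 + 0.026517 = 0.286682 m (along the plate) below the hinge at the top edge, so the moment about the hinge is M = F × 0.286682 = 6.69814 × 0.286682 = 1.92024 kN·m.

M ≈ 1.920 kN·m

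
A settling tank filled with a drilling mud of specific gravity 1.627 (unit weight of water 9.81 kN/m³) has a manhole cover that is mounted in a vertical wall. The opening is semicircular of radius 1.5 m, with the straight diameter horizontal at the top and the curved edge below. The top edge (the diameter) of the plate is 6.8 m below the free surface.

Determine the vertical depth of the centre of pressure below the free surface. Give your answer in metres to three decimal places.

h_p = 7.458 m

γ = 1.627 × 9.81 = 15.96087 kN/m³.
The centroid of a semicircle lies 4r/(3π) = 0.63662 m from the diameter, here below the top edge, so the centroid depth is h_c = 6.8 + 0.63662 = 7.43662 m.
A = πr²/2 = π × 1.5²/2 = 3.53429 m².
Resultant F = γ·h_c·A = 15.96087 × 7.43662 × 3.53429 = 419.502 kN.
I_c = (π/8 − 8/(9π))·r⁴ = 0.109757 × 1.5⁴ = 0.555645 m⁴.
Centre of pressure: y_p = y_c + I_c/(y_c·A) = 7.43662 + 0.555645/(7.43662 × 3.53429) = 7.43662 + 0.0211407 = 7.45776 m along the plane.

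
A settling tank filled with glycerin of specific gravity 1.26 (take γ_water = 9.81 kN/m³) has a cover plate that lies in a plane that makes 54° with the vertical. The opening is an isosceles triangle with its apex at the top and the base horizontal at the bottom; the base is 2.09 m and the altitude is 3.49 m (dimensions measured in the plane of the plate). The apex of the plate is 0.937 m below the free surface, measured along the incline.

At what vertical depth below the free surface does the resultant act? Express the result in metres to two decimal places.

γ = 1.26 × 9.81 = 12.3606 kN/m³.
The plate makes 54° with the vertical, i.e. θ = 90° − 54° = 36° to the horizontal. Measuring y along the incline from the free-surface line, vertical depth h = y·sinθ with sinθ = 0.587785.
With the apex up, the centroid sits 2h/3 = 2 × 3.49/3 = 2.32667 m below the apex, so y_c = 0.937 + 2.32667 = 3.26367 m and h_c = 3.26367 × 0.587785 = 1.91834 m.
A = ½ × 2.09 × 3.49 = 3.64705 m².
Resultant F = γ·h_c·A = 12.3606 × 1.91834 × 3.64705 = 86.4782 kN.
I_c = b·h³/36 = 2.09 × 3.49³/36 = 2.46786 m⁴.
Centre of pressure: y_p = y_c + I_c/(y_c·A) = 3.26367 + 2.46786/(3.26367 × 3.64705) = 3.26367 + 0.207335 = 3.471 m along the plane.
Vertically, h_p = y_p·sinθ = 3.471 × 0.587785 = 2.0402 m.

h_p = 2.04 m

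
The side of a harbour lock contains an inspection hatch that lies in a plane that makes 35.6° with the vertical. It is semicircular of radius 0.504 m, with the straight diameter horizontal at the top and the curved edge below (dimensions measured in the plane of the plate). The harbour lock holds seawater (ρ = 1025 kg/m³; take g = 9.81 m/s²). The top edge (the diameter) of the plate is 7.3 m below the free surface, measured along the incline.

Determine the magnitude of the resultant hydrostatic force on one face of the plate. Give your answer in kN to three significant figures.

γ = ρg = 1025 × 9.81 / 1000 = 10.05525 kN/m³.
The plate makes 35.6° with the vertical, i.e. θ = 90° − 35.6° = 54.4° to the horizontal. Measuring y along the incline from the free-surface line, vertical depth h = y·sinθ with sinθ = 0.813101.
The centroid of a semicircle lies 4r/(3π) = 0.213904 m from the diameter, here below the top edge, so y_c = 7.3 + 0.213904 = 7.5139 m and h_c = 7.5139 × 0.813101 = 6.10956 m.
A = πr²/2 = π × 0.504²/2 = 0.399007 m².
Resultant F = γ·h_c·A = 10.05525 × 6.10956 × 0.399007 = 24.5123 kN.

F ≈ 24.5 kN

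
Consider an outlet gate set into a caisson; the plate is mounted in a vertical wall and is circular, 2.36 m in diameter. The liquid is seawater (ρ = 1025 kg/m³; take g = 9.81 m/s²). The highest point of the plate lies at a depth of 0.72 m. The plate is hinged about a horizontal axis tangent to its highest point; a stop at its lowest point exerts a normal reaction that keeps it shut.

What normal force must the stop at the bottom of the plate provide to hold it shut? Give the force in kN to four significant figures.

γ = ρg = 1025 × 9.81 / 1000 = 10.05525 kN/m³.
The centroid is at the centre, 1.18 m below the top of the plate, so the centroid depth is h_c = 0.72 + 1.18 = 1.9 m.
A = π(1.18)² = 4.37435 m².
Resultant F = γ·h_c·A = 10.05525 × 1.9 × 4.37435 = 83.5718 kN.
I_c = πr⁴/4 = π × 1.18⁴/4 = 1.52271 m⁴.
Centre of pressure: y_p = y_c + I_c/(y_c·A) = 1.9 + 1.52271/(1.9 × 4.37435) = 1.9 + 0.18321 = 2.08321 m along the plane.
The resultant acts 1.18 + 0.18321 = 1.36321 m (along the plate) below the hinge at the top edge, so the moment about the hinge is M = F × 1.36321 = 83.5718 × 1.36321 = 113.926 kN·m.
A normal force at the bottom, 2.36 m from the hinge, must supply this moment: P = 113.926/2.36 = 48.2737 kN.

P ≈ 48.27 kN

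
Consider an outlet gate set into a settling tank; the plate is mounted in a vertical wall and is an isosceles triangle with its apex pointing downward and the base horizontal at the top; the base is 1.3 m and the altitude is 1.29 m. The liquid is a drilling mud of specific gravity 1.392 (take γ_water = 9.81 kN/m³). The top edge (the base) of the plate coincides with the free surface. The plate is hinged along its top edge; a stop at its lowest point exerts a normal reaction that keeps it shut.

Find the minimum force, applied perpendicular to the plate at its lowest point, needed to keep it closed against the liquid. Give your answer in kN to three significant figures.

γ = 1.392 × 9.81 = 13.65552 kN/m³.
With the apex down, the centroid sits h/3 = 1.29/3 = 0.43 m below the base (the top edge), so the centroid depth is h_c = 0.43 m.
A = ½ × 1.3 × 1.29 = 0.8385 m².
Resultant F = γ·h_c·A = 13.65552 × 0.43 × 0.8385 = 4.92357 kN.
I_c = b·h³/36 = 1.3 × 1.29³/36 = 0.0775193 m⁴.
Centre of pressure: y_p = y_c + I_c/(y_c·A) = 0.43 + 0.0775193/(0.43 × 0.8385) = 0.43 + 0.215 = 0.645 m along the plane.
The resultant acts 0.43 + 0.215 = 0.645 m (along the plate) below the hinge at the top edge, so the moment about the hinge is M = F × 0.645 = 4.92357 × 0.645 = 3.1757 kN·m.
A normal force at the bottom, 1.29 m from the hinge, must supply this moment: P = 3.1757/1.29 = 2.46178 kN.

P ≈ 2.46 kN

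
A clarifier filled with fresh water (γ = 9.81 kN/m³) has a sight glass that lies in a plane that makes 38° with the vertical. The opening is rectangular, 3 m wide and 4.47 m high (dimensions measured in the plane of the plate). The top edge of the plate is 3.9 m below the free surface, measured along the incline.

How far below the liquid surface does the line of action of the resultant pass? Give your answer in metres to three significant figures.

γ = 9.81 kN/m³.
The plate makes 38° with the vertical, i.e. θ = 90° − 38° = 52° to the horizontal. Measuring y along the incline from the free-surface line, vertical depth h = y·sinθ with sinθ = 0.788011.
The centroid lies 4.47/2 = 2.235 m below the top edge, so y_c = 3.9 + 2.235 = 6.135 m and h_c = 6.135 × 0.788011 = 4.83445 m.
A = 3 × 4.47 = 13.41 m².
Resultant F = γ·h_c·A = 9.81 × 4.83445 × 13.41 = 635.982 kN.
I_c = b·h³/12 = 3 × 4.47³/12 = 22.3287 m⁴.
Centre of pressure: y_p = y_c + I_c/(y_c·A) = 6.135 + 22.3287/(6.135 × 13.41) = 6.135 + 0.271406 = 6.40641 m along the plane.
Vertically, h_p = y_p·sinθ = 6.40641 × 0.788011 = 5.04832 m.

h_p = 5.05 m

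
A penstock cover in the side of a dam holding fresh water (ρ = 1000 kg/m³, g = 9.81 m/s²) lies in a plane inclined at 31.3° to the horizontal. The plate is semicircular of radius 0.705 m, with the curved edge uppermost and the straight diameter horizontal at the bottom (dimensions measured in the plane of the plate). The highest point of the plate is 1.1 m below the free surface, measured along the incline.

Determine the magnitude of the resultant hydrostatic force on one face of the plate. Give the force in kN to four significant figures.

γ = ρg = 1000 × 9.81 = 9810 N/m³ = 9.81 kN/m³.
Let θ = 31.3° be the plate's angle to the horizontal; measure y along the incline from where the plane meets the free surface. Vertical depth h = y·sinθ with sinθ = 0.519519.
The centroid lies 4r/(3π) = 0.299211 m above the diameter, so r − 4r/(3π) = 0.705 − 0.299211 = 0.405789 m below the topmost point, so y_c = 1.1 + 0.405789 = 1.50579 m and h_c = 1.50579 × 0.519519 = 0.782287 m.
A = πr²/2 = π × 0.705²/2 = 0.780725 m².
Resultant F = γ·h_c·A = 9.81 × 0.782287 × 0.780725 = 5.99147 kN.

F ≈ 5.991 kN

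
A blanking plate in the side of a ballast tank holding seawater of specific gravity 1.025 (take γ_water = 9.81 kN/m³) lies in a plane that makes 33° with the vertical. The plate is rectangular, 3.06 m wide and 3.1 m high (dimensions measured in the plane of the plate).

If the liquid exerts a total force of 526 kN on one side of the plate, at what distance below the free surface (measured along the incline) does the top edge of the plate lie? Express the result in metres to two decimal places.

y_top ≈ 5.03 m

γ = 1.025 × 9.81 = 10.05525 kN/m³.
A = 3.06 × 3.1 = 9.486 m².
From F = γ·h_c·A, the centroid depth is h_c = 526/(10.05525 × 9.486) = 5.51455 m.
The plate makes 33° with the vertical, i.e. θ = 90° − 33° = 57° to the horizontal. Measuring y along the incline from the free-surface line, vertical depth h = y·sinθ with sinθ = 0.838671.
Along the incline, y_c = h_c/sinθ = 5.51455/0.838671 = 6.57534 m.
The centroid lies 3.1/2 = 1.55 m below the top edge, so the top edge sits at y_top = 6.57534 − 1.55 = 5.02534 m along the incline.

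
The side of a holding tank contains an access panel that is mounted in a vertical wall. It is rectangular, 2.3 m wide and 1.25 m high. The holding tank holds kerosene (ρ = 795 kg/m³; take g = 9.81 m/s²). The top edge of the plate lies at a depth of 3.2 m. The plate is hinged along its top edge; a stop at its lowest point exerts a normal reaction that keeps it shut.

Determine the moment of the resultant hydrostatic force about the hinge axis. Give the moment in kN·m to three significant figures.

γ = ρg = 795 × 9.81 / 1000 = 7.79895 kN/m³.
The centroid lies 1.25/2 = 0.625 m below the top edge, so the centroid depth is h_c = 3.2 + 0.625 = 3.825 m.
A = 2.3 × 1.25 = 2.875 m².
Resultant F = γ·h_c·A = 7.79895 × 3.825 × 2.875 = 85.7641 kN.
I_c = b·h³/12 = 2.3 × 1.25³/12 = 0.374349 m⁴.
Centre of pressure: y_p = y_c + I_c/(y_c·A) = 3.825 + 0.374349/(3.825 × 2.875) = 3.825 + 0.0340414 = 3.85904 m along the plane.
The resultant acts 0.625 + 0.0340414 = 0.659041 m (along the plate) below the hinge at the top edge, so the moment about the hinge is M = F × 0.659041 = 85.7641 × 0.659041 = 56.5221 kN·m.

M ≈ 56.5 kN·m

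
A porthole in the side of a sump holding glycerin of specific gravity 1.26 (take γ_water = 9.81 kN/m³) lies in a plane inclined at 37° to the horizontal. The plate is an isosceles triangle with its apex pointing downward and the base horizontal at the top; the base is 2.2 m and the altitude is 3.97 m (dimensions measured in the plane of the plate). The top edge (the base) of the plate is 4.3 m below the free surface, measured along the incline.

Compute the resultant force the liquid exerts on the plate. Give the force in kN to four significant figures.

γ = 1.26 × 9.81 = 12.3606 kN/m³.
Let θ = 37° be the plate's angle to the horizontal; measure y along the incline from where the plane meets the free surface. Vertical depth h = y·sinθ with sinθ = 0.601815.
With the apex down, the centroid sits h/3 = 3.97/3 = 1.32333 m below the base (the top edge), so y_c = 4.3 + 1.32333 = 5.62333 m and h_c = 5.62333 × 0.601815 = 3.3842 m.
A = ½ × 2.2 × 3.97 = 4.367 m².
Resultant F = γ·h_c·A = 12.3606 × 3.3842 × 4.367 = 182.675 kN.

F ≈ 182.7 kN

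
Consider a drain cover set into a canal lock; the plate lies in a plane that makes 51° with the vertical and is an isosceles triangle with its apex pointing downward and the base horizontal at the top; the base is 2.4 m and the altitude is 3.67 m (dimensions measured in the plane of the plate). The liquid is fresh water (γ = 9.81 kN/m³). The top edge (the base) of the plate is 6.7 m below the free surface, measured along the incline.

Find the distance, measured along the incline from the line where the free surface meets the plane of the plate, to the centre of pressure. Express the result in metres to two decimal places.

γ = 9.81 kN/m³.
The plate makes 51° with the vertical, i.e. θ = 90° − 51° = 39° to the horizontal. Measuring y along the incline from the free-surface line, vertical depth h = y·sinθ with sinθ = 0.629320.
With the apex down, the centroid sits h/3 = 3.67/3 = 1.22333 m below the base (the top edge), so y_c = 6.7 + 1.22333 = 7.92333 m and h_c = 7.92333 × 0.629320 = 4.98631 m.
A = ½ × 2.4 × 3.67 = 4.404 m².
Resultant F = γ·h_c·A = 9.81 × 4.98631 × 4.404 = 215.425 kN.
I_c = b·h³/36 = 2.4 × 3.67³/36 = 3.29539 m⁴.
Centre of pressure: y_p = y_c + I_c/(y_c·A) = 7.92333 + 3.29539/(7.92333 × 4.404) = 7.92333 + 0.0944391 = 8.01777 m along the plane.

y_p = 8.02 m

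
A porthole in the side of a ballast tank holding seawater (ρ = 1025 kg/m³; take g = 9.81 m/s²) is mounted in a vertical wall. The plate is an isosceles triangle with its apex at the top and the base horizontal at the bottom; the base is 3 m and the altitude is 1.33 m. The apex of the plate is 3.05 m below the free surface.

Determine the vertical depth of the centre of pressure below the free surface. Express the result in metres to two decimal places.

γ = ρg = 1025 × 9.81 / 1000 = 10.05525 kN/m³.
With the apex up, the centroid sits 2h/3 = 2 × 1.33/3 = 0.886667 m below the apex, so the centroid depth is h_c = 3.05 + 0.886667 = 3.93667 m.
A = ½ × 3 × 1.33 = 1.995 m².
Resultant F = γ·h_c·A = 10.05525 × 3.93667 × 1.995 = 78.9705 kN.
I_c = b·h³/36 = 3 × 1.33³/36 = 0.196053 m⁴.
Centre of pressure: y_p = y_c + I_c/(y_c·A) = 3.93667 + 0.196053/(3.93667 × 1.995) = 3.93667 + 0.0249633 = 3.96163 m along the plane.

h_p = 3.96 m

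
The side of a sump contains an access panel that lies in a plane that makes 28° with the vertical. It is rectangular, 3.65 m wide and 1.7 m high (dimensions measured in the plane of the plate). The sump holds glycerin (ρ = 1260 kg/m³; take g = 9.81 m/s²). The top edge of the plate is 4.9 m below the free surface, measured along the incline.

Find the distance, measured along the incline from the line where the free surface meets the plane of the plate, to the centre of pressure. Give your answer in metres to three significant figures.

y_p = 5.79 m

γ = ρg = 1260 × 9.81 / 1000 = 12.3606 kN/m³.
The plate makes 28° with the vertical, i.e. θ = 90° − 28° = 62° to the horizontal. Measuring y along the incline from the free-surface line, vertical depth h = y·sinθ with sinθ = 0.882948.
The centroid lies 1.7/2 = 0.85 m below the top edge, so y_c = 4.9 + 0.85 = 5.75 m and h_c = 5.75 × 0.882948 = 5.07695 m.
A = 3.65 × 1.7 = 6.205 m².
Resultant F = γ·h_c·A = 12.3606 × 5.07695 × 6.205 = 389.389 kN.
I_c = b·h³/12 = 3.65 × 1.7³/12 = 1.49437 m⁴.
Centre of pressure: y_p = y_c + I_c/(y_c·A) = 5.75 + 1.49437/(5.75 × 6.205) = 5.75 + 0.041884 = 5.79188 m along the plane.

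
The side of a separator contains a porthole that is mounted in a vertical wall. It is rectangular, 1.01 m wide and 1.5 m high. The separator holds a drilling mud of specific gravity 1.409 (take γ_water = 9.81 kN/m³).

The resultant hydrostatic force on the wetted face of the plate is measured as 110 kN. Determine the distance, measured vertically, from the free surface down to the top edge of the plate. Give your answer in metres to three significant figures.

γ = 1.409 × 9.81 = 13.82229 kN/m³.
A = 1.01 × 1.5 = 1.515 m².
From F = γ·h_c·A, the centroid depth is h_c = 110/(13.82229 × 1.515) = 5.25291 m.
The centroid lies 1.5/2 = 0.75 m below the top edge, so the top edge sits at h_top = 5.25291 − 0.75 = 4.50291 m below the surface.

d_top ≈ 4.50 m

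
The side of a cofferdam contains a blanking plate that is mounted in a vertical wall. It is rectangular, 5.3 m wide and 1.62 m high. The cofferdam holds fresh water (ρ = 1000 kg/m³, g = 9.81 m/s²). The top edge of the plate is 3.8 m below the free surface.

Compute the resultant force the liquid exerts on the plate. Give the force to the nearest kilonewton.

F ≈ 388 kN

γ = ρg = 1000 × 9.81 = 9810 N/m³ = 9.81 kN/m³.
The centroid lies 1.62/2 = 0.81 m below the top edge, so the centroid depth is h_c = 3.8 + 0.81 = 4.61 m.
A = 5.3 × 1.62 = 8.586 m².
Resultant F = γ·h_c·A = 9.81 × 4.61 × 8.586 = 388.294 kN.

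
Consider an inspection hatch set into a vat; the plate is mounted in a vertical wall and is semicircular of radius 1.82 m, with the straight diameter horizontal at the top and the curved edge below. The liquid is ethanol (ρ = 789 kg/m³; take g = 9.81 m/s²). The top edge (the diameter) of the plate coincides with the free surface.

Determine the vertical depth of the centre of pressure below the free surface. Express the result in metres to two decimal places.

h_p = 1.07 m

γ = ρg = 789 × 9.81 / 1000 = 7.74009 kN/m³.
The centroid of a semicircle lies 4r/(3π) = 0.772432 m from the diameter, here below the top edge, so the centroid depth is h_c = 0.772432 m.
A = πr²/2 = π × 1.82²/2 = 5.20311 m².
Resultant F = γ·h_c·A = 7.74009 × 0.772432 × 5.20311 = 31.1078 kN.
I_c = (π/8 − 8/(9π))·r⁴ = 0.109757 × 1.82⁴ = 1.20425 m⁴.
Centre of pressure: y_p = y_c + I_c/(y_c·A) = 0.772432 + 1.20425/(0.772432 × 5.20311) = 0.772432 + 0.299636 = 1.07207 m along the plane.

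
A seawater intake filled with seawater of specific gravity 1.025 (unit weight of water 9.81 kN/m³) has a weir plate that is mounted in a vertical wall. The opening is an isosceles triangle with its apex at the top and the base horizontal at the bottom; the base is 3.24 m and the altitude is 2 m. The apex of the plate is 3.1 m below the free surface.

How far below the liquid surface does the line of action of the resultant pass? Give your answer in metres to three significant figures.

γ = 1.025 × 9.81 = 10.05525 kN/m³.
With the apex up, the centroid sits 2h/3 = 2 × 2/3 = 1.33333 m below the apex, so the centroid depth is h_c = 3.1 + 1.33333 = 4.43333 m.
A = ½ × 3.24 × 2 = 3.24 m².
Resultant F = γ·h_c·A = 10.05525 × 4.43333 × 3.24 = 144.434 kN.
I_c = b·h³/36 = 3.24 × 2³/36 = 0.72 m⁴.
Centre of pressure: y_p = y_c + I_c/(y_c·A) = 4.43333 + 0.72/(4.43333 × 3.24) = 4.43333 + 0.0501254 = 4.48346 m along the plane.

h_p = 4.48 m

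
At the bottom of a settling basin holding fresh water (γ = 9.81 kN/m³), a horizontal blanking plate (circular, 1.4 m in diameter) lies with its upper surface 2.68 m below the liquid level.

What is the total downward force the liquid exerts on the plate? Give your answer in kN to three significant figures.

F ≈ 40.5 kN

γ = 9.81 kN/m³.
The plate is horizontal, so pressure is uniform at p = γ·h = 9.81 × 2.68 = 26.2908 kN/m².
A = π(0.7)² = 1.53938 m².
F = p·A = 26.2908 × 1.53938 = 40.4715 kN.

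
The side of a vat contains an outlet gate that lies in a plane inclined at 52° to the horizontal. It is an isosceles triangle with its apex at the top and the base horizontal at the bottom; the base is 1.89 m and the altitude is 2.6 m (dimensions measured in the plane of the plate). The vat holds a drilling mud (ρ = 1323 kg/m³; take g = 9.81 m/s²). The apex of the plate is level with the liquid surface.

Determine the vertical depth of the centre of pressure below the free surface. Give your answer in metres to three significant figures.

h_p = 1.54 m

γ = ρg = 1323 × 9.81 / 1000 = 12.97863 kN/m³.
Let θ = 52° be the plate's angle to the horizontal; measure y along the incline from where the plane meets the free surface. Vertical depth h = y·sinθ with sinθ = 0.788011.
With the apex up, the centroid sits 2h/3 = 2 × 2.6/3 = 1.73333 m below the apex, so y_c = 1.73333 m and h_c = 1.73333 × 0.788011 = 1.36588 m.
A = ½ × 1.89 × 2.6 = 2.457 m².
Resultant F = γ·h_c·A = 12.97863 × 1.36588 × 2.457 = 43.5559 kN.
I_c = b·h³/36 = 1.89 × 2.6³/36 = 0.92274 m⁴.
Centre of pressure: y_p = y_c + I_c/(y_c·A) = 1.73333 + 0.92274/(1.73333 × 2.457) = 1.73333 + 0.216667 = 1.95 m along the plane.
Vertically, h_p = y_p·sinθ = 1.95 × 0.788011 = 1.53662 m.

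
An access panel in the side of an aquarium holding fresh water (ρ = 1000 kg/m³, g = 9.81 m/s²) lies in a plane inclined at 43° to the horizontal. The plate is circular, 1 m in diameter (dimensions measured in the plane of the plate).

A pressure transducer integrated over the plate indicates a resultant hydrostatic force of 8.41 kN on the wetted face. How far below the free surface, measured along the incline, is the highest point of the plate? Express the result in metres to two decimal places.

y_top ≈ 1.10 m

γ = ρg = 1000 × 9.81 = 9810 N/m³ = 9.81 kN/m³.
A = π(0.5)² = 0.785398 m².
From F = γ·h_c·A, the centroid depth is h_c = 8.41/(9.81 × 0.785398) = 1.09153 m.
Let θ = 43° be the plate's angle to the horizontal; measure y along the incline from where the plane meets the free surface. Vertical depth h = y·sinθ with sinθ = 0.681998.
Along the incline, y_c = h_c/sinθ = 1.09153/0.681998 = 1.60049 m.
The centroid is at the centre, 0.5 m below the top of the plate, so the highest point sits at y_top = 1.60049 − 0.5 = 1.10049 m along the incline.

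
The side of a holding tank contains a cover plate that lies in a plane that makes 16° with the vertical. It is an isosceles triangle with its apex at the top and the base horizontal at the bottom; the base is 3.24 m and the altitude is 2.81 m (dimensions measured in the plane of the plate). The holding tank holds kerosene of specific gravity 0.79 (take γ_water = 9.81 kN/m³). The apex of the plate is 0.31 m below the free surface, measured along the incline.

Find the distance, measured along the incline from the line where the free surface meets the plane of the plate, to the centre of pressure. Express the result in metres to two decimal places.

y_p = 2.38 m

γ = 0.79 × 9.81 = 7.7499 kN/m³.
The plate makes 16° with the vertical, i.e. θ = 90° − 16° = 74° to the horizontal. Measuring y along the incline from the free-surface line, vertical depth h = y·sinθ with sinθ = 0.961262.
With the apex up, the centroid sits 2h/3 = 2 × 2.81/3 = 1.87333 m below the apex, so y_c = 0.31 + 1.87333 = 2.18333 m and h_c = 2.18333 × 0.961262 = 2.09875 m.
A = ½ × 3.24 × 2.81 = 4.5522 m².
Resultant F = γ·h_c·A = 7.7499 × 2.09875 × 4.5522 = 74.042 kN.
I_c = b·h³/36 = 3.24 × 2.81³/36 = 1.99692 m⁴.
Centre of pressure: y_p = y_c + I_c/(y_c·A) = 2.18333 + 1.99692/(2.18333 × 4.5522) = 2.18333 + 0.200919 = 2.38425 m along the plane.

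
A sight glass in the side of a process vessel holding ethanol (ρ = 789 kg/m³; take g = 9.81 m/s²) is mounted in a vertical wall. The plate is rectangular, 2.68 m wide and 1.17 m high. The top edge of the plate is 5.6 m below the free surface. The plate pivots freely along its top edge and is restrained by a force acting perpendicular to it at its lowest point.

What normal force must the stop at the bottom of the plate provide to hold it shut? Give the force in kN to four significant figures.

γ = ρg = 789 × 9.81 / 1000 = 7.74009 kN/m³.
The centroid lies 1.17/2 = 0.585 m below the top edge, so the centroid depth is h_c = 5.6 + 0.585 = 6.185 m.
A = 2.68 × 1.17 = 3.1356 m².
Resultant F = γ·h_c·A = 7.74009 × 6.185 × 3.1356 = 150.109 kN.
I_c = b·h³/12 = 2.68 × 1.17³/12 = 0.357694 m⁴.
Centre of pressure: y_p = y_c + I_c/(y_c·A) = 6.185 + 0.357694/(6.185 × 3.1356) = 6.185 + 0.0184438 = 6.20344 m along the plane.
The resultant acts 0.585 + 0.0184438 = 0.603444 m (along the plate) below the hinge at the top edge, so the moment about the hinge is M = F × 0.603444 = 150.109 × 0.603444 = 90.5824 kN·m.
A normal force at the bottom, 1.17 m from the hinge, must supply this moment: P = 90.5824/1.17 = 77.4209 kN.

P ≈ 77.42 kN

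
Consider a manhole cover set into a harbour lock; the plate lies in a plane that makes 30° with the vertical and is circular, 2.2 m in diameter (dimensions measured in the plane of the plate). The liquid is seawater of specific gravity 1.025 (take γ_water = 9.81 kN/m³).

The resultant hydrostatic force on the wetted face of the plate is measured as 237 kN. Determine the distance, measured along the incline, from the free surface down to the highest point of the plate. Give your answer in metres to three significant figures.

γ = 1.025 × 9.81 = 10.05525 kN/m³.
A = π(1.1)² = 3.80133 m².
From F = γ·h_c·A, the centroid depth is h_c = 237/(10.05525 × 3.80133) = 6.2004 m.
The plate makes 30° with the vertical, i.e. θ = 90° − 30° = 60° to the horizontal. Measuring y along the incline from the free-surface line, vertical depth h = y·sinθ with sinθ = 0.866025.
Along the incline, y_c = h_c/sinθ = 6.2004/0.866025 = 7.15961 m.
The centroid is at the centre, 1.1 m below the top of the plate, so the highest point sits at y_top = 7.15961 − 1.1 = 6.05961 m along the incline.

y_top ≈ 6.06 m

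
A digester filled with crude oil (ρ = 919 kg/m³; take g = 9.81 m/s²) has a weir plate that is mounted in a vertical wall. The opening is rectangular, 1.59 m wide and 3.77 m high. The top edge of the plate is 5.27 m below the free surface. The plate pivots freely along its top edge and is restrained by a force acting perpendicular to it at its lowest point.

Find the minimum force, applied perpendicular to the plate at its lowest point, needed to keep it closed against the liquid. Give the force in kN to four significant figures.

P ≈ 210.3 kN

γ = ρg = 919 × 9.81 / 1000 = 9.01539 kN/m³.
The centroid lies 3.77/2 = 1.885 m below the top edge, so the centroid depth is h_c = 5.27 + 1.885 = 7.155 m.
A = 1.59 × 3.77 = 5.9943 m².
Resultant F = γ·h_c·A = 9.01539 × 7.155 × 5.9943 = 386.663 kN.
I_c = b·h³/12 = 1.59 × 3.77³/12 = 7.0997 m⁴.
Centre of pressure: y_p = y_c + I_c/(y_c·A) = 7.155 + 7.0997/(7.155 × 5.9943) = 7.155 + 0.165536 = 7.32054 m along the plane.
The resultant acts 1.885 + 0.165536 = 2.05054 m (along the plate) below the hinge at the top edge, so the moment about the hinge is M = F × 2.05054 = 386.663 × 2.05054 = 792.868 kN·m.
A normal force at the bottom, 3.77 m from the hinge, must supply this moment: P = 792.868/3.77 = 210.31 kN.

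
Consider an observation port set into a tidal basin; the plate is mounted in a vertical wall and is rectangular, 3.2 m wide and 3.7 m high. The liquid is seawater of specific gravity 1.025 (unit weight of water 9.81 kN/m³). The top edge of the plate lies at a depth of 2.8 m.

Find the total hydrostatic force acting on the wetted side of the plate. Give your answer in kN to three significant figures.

γ = 1.025 × 9.81 = 10.05525 kN/m³.
The centroid lies 3.7/2 = 1.85 m below the top edge, so the centroid depth is h_c = 2.8 + 1.85 = 4.65 m.
A = 3.2 × 3.7 = 11.84 m².
Resultant F = γ·h_c·A = 10.05525 × 4.65 × 11.84 = 553.602 kN.

F ≈ 554 kN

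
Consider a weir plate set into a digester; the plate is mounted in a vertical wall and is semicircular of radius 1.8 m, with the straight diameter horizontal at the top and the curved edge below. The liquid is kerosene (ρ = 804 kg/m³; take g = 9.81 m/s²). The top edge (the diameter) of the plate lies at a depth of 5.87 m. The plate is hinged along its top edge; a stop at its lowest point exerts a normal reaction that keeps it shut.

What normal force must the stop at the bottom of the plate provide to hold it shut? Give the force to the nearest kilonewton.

γ = ρg = 804 × 9.81 / 1000 = 7.88724 kN/m³.
The centroid of a semicircle lies 4r/(3π) = 0.763944 m from the diameter, here below the top edge, so the centroid depth is h_c = 5.87 + 0.763944 = 6.63394 m.
A = πr²/2 = π × 1.8²/2 = 5.08938 m².
Resultant F = γ·h_c·A = 7.88724 × 6.63394 × 5.08938 = 266.294 kN.
I_c = (π/8 − 8/(9π))·r⁴ = 0.109757 × 1.8⁴ = 1.15219 m⁴.
Centre of pressure: y_p = y_c + I_c/(y_c·A) = 6.63394 + 1.15219/(6.63394 × 5.08938) = 6.63394 + 0.0341262 = 6.66807 m along the plane.
The resultant acts 0.763944 + 0.0341262 = 0.79807 m (along the plate) below the hinge at the top edge, so the moment about the hinge is M = F × 0.79807 = 266.294 × 0.79807 = 212.521 kN·m.
A normal force at the bottom, 1.8 m from the hinge, must supply this moment: P = 212.521/1.8 = 118.067 kN.

P ≈ 118 kN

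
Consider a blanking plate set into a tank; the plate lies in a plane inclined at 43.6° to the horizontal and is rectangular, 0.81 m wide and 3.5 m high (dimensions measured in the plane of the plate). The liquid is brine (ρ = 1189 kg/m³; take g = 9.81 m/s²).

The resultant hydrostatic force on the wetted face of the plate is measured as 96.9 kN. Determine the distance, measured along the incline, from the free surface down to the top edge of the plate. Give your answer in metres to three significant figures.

y_top ≈ 2.50 m

γ = ρg = 1189 × 9.81 / 1000 = 11.66409 kN/m³.
A = 0.81 × 3.5 = 2.835 m².
From F = γ·h_c·A, the centroid depth is h_c = 96.9/(11.66409 × 2.835) = 2.93035 m.
Let θ = 43.6° be the plate's angle to the horizontal; measure y along the incline from where the plane meets the free surface. Vertical depth h = y·sinθ with sinθ = 0.689620.
Along the incline, y_c = h_c/sinθ = 2.93035/0.689620 = 4.24922 m.
The centroid lies 3.5/2 = 1.75 m below the top edge, so the top edge sits at y_top = 4.24922 − 1.75 = 2.49922 m along the incline.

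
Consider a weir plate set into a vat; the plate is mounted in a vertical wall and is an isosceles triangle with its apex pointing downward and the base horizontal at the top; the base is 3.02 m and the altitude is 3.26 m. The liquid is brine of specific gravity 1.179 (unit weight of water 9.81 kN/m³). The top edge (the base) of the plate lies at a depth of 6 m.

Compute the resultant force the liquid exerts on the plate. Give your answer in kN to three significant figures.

F ≈ 403 kN

γ = 1.179 × 9.81 = 11.56599 kN/m³.
With the apex down, the centroid sits h/3 = 3.26/3 = 1.08667 m below the base (the top edge), so the centroid depth is h_c = 6 + 1.08667 = 7.08667 m.
A = ½ × 3.02 × 3.26 = 4.9226 m².
Resultant F = γ·h_c·A = 11.56599 × 7.08667 × 4.9226 = 403.478 kN.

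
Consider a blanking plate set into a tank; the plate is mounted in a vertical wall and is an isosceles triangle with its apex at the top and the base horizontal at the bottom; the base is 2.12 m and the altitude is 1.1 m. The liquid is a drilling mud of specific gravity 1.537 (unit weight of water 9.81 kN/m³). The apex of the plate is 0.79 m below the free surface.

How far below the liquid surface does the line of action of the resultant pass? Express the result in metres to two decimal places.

h_p = 1.57 m

γ = 1.537 × 9.81 = 15.07797 kN/m³.
With the apex up, the centroid sits 2h/3 = 2 × 1.1/3 = 0.733333 m below the apex, so the centroid depth is h_c = 0.79 + 0.733333 = 1.52333 m.
A = ½ × 2.12 × 1.1 = 1.166 m².
Resultant F = γ·h_c·A = 15.07797 × 1.52333 × 1.166 = 26.7815 kN.
I_c = b·h³/36 = 2.12 × 1.1³/36 = 0.0783811 m⁴.
Centre of pressure: y_p = y_c + I_c/(y_c·A) = 1.52333 + 0.0783811/(1.52333 × 1.166) = 1.52333 + 0.0441285 = 1.56746 m along the plane.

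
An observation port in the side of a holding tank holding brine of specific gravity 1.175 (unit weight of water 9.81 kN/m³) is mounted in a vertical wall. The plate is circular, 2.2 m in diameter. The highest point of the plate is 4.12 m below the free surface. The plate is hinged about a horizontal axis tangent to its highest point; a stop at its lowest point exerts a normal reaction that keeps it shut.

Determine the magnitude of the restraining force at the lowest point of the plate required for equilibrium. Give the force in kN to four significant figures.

γ = 1.175 × 9.81 = 11.52675 kN/m³.
The centroid is at the centre, 1.1 m below the top of the plate, so the centroid depth is h_c = 4.12 + 1.1 = 5.22 m.
A = π(1.1)² = 3.80133 m².
Resultant F = γ·h_c·A = 11.52675 × 5.22 × 3.80133 = 228.725 kN.
I_c = πr⁴/4 = π × 1.1⁴/4 = 1.1499 m⁴.
Centre of pressure: y_p = y_c + I_c/(y_c·A) = 5.22 + 1.1499/(5.22 × 3.80133) = 5.22 + 0.0579501 = 5.27795 m along the plane.
The resultant acts 1.1 + 0.0579501 = 1.15795 m (along the plate) below the hinge at the top edge, so the moment about the hinge is M = F × 1.15795 = 228.725 × 1.15795 = 264.852 kN·m.
A normal force at the bottom, 2.2 m from the hinge, must supply this moment: P = 264.852/2.2 = 120.387 kN.

P ≈ 120.4 kN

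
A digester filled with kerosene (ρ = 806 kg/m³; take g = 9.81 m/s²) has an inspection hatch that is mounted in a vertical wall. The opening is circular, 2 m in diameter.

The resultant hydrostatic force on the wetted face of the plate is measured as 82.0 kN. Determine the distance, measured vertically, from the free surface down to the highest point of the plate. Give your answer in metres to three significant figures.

γ = ρg = 806 × 9.81 / 1000 = 7.90686 kN/m³.
A = π(1)² = 3.14159 m².
From F = γ·h_c·A, the centroid depth is h_c = 82.0/(7.90686 × 3.14159) = 3.30111 m.
The centroid is at the centre, 1 m below the top of the plate, so the highest point sits at h_top = 3.30111 − 1 = 2.30111 m below the surface.

d_top ≈ 2.30 m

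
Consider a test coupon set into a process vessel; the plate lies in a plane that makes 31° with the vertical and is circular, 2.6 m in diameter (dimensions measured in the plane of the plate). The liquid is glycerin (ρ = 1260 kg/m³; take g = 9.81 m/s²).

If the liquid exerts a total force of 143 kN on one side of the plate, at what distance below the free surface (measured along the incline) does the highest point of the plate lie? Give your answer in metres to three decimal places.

γ = ρg = 1260 × 9.81 / 1000 = 12.3606 kN/m³.
A = π(1.3)² = 5.30929 m².
From F = γ·h_c·A, the centroid depth is h_c = 143/(12.3606 × 5.30929) = 2.17901 m.
The plate makes 31° with the vertical, i.e. θ = 90° − 31° = 59° to the horizontal. Measuring y along the incline from the free-surface line, vertical depth h = y·sinθ with sinθ = 0.857167.
Along the incline, y_c = h_c/sinθ = 2.17901/0.857167 = 2.54211 m.
The centroid is at the centre, 1.3 m below the top of the plate, so the highest point sits at y_top = 2.54211 − 1.3 = 1.24211 m along the incline.

y_top ≈ 1.242 m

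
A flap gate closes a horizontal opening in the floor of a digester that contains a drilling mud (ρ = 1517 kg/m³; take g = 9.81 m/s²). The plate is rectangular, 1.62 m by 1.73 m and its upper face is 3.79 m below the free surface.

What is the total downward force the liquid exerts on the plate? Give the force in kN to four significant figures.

γ = ρg = 1517 × 9.81 / 1000 = 14.88177 kN/m³.
The plate is horizontal, so pressure is uniform at p = γ·h = 14.88177 × 3.79 = 56.4019 kN/m².
A = 1.62 × 1.73 = 2.8026 m².
F = p·A = 56.4019 × 2.8026 = 158.072 kN.

F ≈ 158.1 kN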